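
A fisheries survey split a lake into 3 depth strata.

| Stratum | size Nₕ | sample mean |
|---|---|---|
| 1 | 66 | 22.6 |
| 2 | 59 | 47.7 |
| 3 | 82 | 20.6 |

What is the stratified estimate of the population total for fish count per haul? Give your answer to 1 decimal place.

1: 66·22.6 = 1491.6
2: 59·47.7 = 2814.3
3: 82·20.6 = 1689.2
τ̂ = Σ Nₕx̄ₕ = 5995.1.

5995.1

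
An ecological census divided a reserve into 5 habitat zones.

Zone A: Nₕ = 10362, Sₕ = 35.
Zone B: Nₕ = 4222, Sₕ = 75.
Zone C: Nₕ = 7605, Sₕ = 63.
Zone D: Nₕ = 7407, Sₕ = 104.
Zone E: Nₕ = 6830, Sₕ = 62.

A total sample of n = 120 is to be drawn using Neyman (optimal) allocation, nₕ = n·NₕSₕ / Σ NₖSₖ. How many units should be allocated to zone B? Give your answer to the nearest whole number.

Σ NₕSₕ = 10362·35 + 4222·75 + 7605·63 + 7407·104 + 6830·62 = 2352223.
Share for B: 316650/2352223 = 0.13462.
n_B = 120 × 0.13462 = 16.154... → 16.

16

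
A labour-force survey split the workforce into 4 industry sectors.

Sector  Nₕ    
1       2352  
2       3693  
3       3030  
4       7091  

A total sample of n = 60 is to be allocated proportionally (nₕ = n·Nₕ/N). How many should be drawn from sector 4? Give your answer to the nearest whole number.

Share of sector 4 = 7091/16166 = 0.43864.
Allocate 60 × 0.43864 = 26.318... → 26.

26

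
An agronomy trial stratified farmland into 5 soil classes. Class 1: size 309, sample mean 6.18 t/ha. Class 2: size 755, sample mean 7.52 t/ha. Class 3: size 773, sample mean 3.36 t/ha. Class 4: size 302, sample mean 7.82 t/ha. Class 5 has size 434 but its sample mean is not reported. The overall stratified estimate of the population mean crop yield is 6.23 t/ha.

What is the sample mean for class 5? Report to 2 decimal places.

8.03

N = 309 + 755 + 773 + 302 + 434 = 2573.
Overall total = μ·N = 6.23·2573 = 16029.79.
Subtract the known strata: 309·6.18 + 755·7.52 + 773·3.36 + 302·7.82 = 12546.14.
Remaining total for class 5: 16029.79 − 12546.14 = 3483.65.
Divide by its size: 3483.65 / 434 = 8.0268... → 8.03.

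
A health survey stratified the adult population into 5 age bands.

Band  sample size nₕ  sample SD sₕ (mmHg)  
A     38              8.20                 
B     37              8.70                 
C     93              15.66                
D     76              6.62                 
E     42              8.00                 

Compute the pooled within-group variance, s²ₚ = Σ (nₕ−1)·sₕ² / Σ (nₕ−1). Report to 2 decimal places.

119.88

Degrees of freedom: 37 + 36 + 92 + 75 + 41 = 281.
Σ(nₕ−1)sₕ² = 37·67.24 + 36·75.69 + 92·245.2356 + 75·43.8244 + 41·64 = 33685.2252.
s²ₚ = 33685.2252 / 281 = 119.8762... → 119.88.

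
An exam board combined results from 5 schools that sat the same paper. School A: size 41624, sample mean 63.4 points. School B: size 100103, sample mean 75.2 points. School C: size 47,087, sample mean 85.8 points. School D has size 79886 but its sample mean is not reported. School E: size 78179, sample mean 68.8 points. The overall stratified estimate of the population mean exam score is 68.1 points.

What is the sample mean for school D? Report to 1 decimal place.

50.5

N = 41624 + 100103 + 47087 + 79886 + 78179 = 346879.
Overall total = μ·N = 68.1·346879 = 23622459.9.
Subtract the known strata: 41624·63.4 + 100103·75.2 + 47087·85.8 + 78179·68.8 = 19585487.
Remaining total for school D: 23622459.9 − 19585487 = 4036972.9.
Divide by its size: 4036972.9 / 79886 = 50.534... → 50.5.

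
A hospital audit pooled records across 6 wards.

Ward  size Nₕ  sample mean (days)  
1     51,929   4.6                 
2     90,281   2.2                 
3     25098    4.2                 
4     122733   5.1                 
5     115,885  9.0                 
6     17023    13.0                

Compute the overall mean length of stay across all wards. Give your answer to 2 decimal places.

N = 51929 + 90281 + 25098 + 122733 + 115885 + 17023 = 422949.
Weight each subgroup mean by Nₕ/N and sum.
Σ Nₕx̄ₕ = 51929·4.6 + 90281·2.2 + 25098·4.2 + 122733·5.1 + 115885·9.0 + 17023·13.0 = 238873.4 + 198618.2 + 105411.6 + 625938.3 + 1042965 + 221299 = 2433105.5.
Divide by N: 2433105.5 / 422949 = 5.7527... → 5.75.

5.75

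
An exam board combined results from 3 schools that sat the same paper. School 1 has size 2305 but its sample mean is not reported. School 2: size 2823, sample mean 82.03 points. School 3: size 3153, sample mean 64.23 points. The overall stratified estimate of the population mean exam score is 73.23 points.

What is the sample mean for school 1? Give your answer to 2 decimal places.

N = 2305 + 2823 + 3153 = 8281.
Overall total = μ·N = 73.23·8281 = 606417.63.
Subtract the known strata: 2823·82.03 + 3153·64.23 = 434087.88.
Remaining total for school 1: 606417.63 − 434087.88 = 172329.75.
Divide by its size: 172329.75 / 2305 = 74.7634... → 74.76.

74.76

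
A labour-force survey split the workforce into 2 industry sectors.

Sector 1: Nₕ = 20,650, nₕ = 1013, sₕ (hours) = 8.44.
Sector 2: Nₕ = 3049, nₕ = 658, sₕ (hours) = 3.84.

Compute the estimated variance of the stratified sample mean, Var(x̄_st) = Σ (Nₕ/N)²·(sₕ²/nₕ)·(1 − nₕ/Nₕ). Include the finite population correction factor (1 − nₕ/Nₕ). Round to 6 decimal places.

0.051061

N = 23699. Term for each stratum: Wₕ²sₕ²/nₕ·(1−nₕ/Nₕ).
Var(x̄_st) = 0.050770402 + 0.000290880 = 0.051061282 → 0.051061.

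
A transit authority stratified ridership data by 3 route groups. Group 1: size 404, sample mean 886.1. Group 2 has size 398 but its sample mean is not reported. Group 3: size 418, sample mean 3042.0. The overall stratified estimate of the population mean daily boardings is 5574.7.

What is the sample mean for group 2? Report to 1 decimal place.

Σ Nₕx̄ₕ = N·μ, so 398·x̄_2 = 1220·5574.7 − (404·886.1 + 418·3042.0).
= 6801134 − 1629540.4 = 5171593.6.
x̄_2 = 5171593.6 / 398 = 12993.954... → 12994.0.

12994.0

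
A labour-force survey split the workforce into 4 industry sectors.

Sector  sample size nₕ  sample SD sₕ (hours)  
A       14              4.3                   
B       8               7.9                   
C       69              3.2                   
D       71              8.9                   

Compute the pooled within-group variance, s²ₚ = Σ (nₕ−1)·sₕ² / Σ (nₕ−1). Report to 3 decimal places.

A: (14−1)·4.3² = 13·18.49 = 240.37
B: (8−1)·7.9² = 7·62.41 = 436.87
C: (69−1)·3.2² = 68·10.24 = 696.32
D: (71−1)·8.9² = 70·79.21 = 5544.7
Numerator = 6918.26; denominator = Σ(nₕ−1) = 158.
s²ₚ = 6918.26/158 = 43.78646... → 43.786.

43.786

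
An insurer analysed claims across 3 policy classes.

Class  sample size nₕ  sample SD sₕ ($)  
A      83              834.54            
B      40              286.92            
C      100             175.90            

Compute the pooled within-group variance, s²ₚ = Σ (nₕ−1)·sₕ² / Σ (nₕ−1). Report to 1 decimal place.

288105.5

A: (83−1)·834.54² = 82·696457.0116 = 57109474.9512
B: (40−1)·286.92² = 39·82323.0864 = 3210600.3696
C: (100−1)·175.90² = 99·30940.81 = 3063140.19
Numerator = 63383215.5108; denominator = Σ(nₕ−1) = 220.
s²ₚ = 63383215.5108/220 = 288105.525... → 288105.5.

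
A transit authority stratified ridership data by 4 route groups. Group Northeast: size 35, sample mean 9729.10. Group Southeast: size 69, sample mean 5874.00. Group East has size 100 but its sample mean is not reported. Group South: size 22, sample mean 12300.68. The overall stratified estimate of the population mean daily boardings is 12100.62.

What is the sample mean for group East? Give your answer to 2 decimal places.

17183.01

N = 35 + 69 + 100 + 22 = 226.
Overall total = μ·N = 12100.62·226 = 2734740.12.
Subtract the known strata: 35·9729.10 + 69·5874.00 + 22·12300.68 = 1016439.46.
Remaining total for group East: 2734740.12 − 1016439.46 = 1718300.66.
Divide by its size: 1718300.66 / 100 = 17183.0066 → 17183.01.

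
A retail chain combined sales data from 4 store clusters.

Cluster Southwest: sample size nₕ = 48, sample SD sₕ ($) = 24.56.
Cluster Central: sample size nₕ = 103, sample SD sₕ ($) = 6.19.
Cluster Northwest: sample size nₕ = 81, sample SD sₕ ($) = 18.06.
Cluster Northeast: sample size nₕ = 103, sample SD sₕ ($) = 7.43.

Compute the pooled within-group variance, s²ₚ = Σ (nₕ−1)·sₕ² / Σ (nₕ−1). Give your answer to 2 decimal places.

193.30

Degrees of freedom: 47 + 102 + 80 + 102 = 331.
Σ(nₕ−1)sₕ² = 47·603.1936 + 102·38.3161 + 80·326.1636 + 102·55.2049 = 63982.3292.
s²ₚ = 63982.3292 / 331 = 193.3001... → 193.30.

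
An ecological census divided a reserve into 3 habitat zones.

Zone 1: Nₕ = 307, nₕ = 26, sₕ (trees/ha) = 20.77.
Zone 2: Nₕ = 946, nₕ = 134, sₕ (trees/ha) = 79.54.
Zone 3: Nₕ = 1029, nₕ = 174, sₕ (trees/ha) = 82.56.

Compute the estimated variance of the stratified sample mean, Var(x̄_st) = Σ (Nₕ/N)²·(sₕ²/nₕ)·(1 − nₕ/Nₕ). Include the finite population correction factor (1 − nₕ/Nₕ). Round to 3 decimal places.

N = 2282; Wₕ = Nₕ/N.
zone 1: (307/2282)²·20.77²/26·(1 − 26/307) = 0.274861
zone 2: (946/2282)²·79.54²/134·(1 − 134/946) = 6.964377
zone 3: (1029/2282)²·82.56²/174·(1 − 174/1029) = 6.618207
Sum = 13.857445 → 13.857.

13.857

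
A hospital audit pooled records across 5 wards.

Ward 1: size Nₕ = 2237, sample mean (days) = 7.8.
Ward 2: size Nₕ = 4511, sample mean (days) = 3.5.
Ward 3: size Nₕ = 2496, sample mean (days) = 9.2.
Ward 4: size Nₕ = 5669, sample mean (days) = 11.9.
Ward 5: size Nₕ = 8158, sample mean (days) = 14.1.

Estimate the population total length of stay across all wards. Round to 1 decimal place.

238689.2

Population total = Σ Nₕ·x̄ₕ (each stratum's size times its mean).
2237·7.8 + 4511·3.5 + 2496·9.2 + 5669·11.9 + 8158·14.1 = 17448.6 + 15788.5 + 22963.2 + 67461.1 + 115027.8 = 238689.2.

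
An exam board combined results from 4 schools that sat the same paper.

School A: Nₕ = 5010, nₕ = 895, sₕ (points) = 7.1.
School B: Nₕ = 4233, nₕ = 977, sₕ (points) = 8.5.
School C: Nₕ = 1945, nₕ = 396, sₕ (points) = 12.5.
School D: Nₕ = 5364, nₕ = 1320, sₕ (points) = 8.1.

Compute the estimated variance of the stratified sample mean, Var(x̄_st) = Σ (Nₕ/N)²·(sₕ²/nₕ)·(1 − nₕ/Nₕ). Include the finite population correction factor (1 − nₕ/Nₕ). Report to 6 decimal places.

0.016233

N = 16552; Wₕ = Nₕ/N.
school A: (5010/16552)²·7.1²/895·(1 − 895/5010) = 0.004238384
school B: (4233/16552)²·8.5²/977·(1 − 977/4233) = 0.003720275
school C: (1945/16552)²·12.5²/396·(1 − 396/1945) = 0.004339053
school D: (5364/16552)²·8.1²/1320·(1 − 1320/5364) = 0.003935456
Sum = 0.016233167 → 0.016233.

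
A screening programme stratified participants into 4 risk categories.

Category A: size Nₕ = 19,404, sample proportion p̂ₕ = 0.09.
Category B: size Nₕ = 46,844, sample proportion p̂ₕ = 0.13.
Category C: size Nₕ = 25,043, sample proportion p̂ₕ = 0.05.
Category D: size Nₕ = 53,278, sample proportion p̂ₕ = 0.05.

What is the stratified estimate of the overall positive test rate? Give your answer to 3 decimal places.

Wₕ = Nₕ/N with N = 144569: 0.1342, 0.3240, 0.1732, 0.3685.
p̂_st = 0.1342·0.09 + 0.3240·0.13 + 0.1732·0.05 + 0.3685·0.05 ≈ 0.08129... → 0.081.

0.081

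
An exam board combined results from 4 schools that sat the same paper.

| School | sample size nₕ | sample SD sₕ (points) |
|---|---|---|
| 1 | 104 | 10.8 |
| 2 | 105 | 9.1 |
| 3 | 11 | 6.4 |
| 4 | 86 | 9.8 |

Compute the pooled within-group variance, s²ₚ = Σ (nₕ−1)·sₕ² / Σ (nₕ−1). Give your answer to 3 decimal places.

96.686

Degrees of freedom: 103 + 104 + 10 + 85 = 302.
Σ(nₕ−1)sₕ² = 103·116.64 + 104·82.81 + 10·40.96 + 85·96.04 = 29199.16.
s²ₚ = 29199.16 / 302 = 96.68596... → 96.686.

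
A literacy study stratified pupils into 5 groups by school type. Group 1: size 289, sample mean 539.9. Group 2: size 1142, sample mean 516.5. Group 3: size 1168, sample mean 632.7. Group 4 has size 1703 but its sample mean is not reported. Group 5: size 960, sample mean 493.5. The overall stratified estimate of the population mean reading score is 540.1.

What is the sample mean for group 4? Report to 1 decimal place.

518.7

N = 289 + 1142 + 1168 + 1703 + 960 = 5262.
Overall total = μ·N = 540.1·5262 = 2842006.2.
Subtract the known strata: 289·539.9 + 1142·516.5 + 1168·632.7 + 960·493.5 = 1958627.7.
Remaining total for group 4: 2842006.2 − 1958627.7 = 883378.5.
Divide by its size: 883378.5 / 1703 = 518.719... → 518.7.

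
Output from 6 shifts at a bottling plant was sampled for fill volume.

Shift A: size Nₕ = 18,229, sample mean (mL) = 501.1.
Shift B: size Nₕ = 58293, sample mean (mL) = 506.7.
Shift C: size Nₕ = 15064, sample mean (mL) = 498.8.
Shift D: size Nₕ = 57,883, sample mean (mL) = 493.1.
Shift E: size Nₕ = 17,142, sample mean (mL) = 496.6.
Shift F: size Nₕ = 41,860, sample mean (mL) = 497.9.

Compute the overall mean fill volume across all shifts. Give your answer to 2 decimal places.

499.27

N = 18229 + 58293 + 15064 + 57883 + 17142 + 41860 = 208471.
The stratified mean weights each stratum mean by its population share Nₕ/N.
Σ Nₕx̄ₕ = 18229·501.1 + 58293·506.7 + 15064·498.8 + 57883·493.1 + 17142·496.6 + 41860·497.9 = 9134551.9 + 29537063.1 + 7513923.2 + 28542107.3 + 8512717.2 + 20842094 = 104082456.7.
Divide by N: 104082456.7 / 208471 = 499.2659... → 499.27.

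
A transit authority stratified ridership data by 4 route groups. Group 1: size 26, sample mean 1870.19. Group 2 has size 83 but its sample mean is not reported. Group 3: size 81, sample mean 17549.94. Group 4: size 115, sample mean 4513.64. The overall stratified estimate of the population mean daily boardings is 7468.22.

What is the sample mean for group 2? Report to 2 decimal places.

Σ Nₕx̄ₕ = N·μ, so 83·x̄_2 = 305·7468.22 − (26·1870.19 + 81·17549.94 + 115·4513.64).
= 2277807.1 − 1989238.68 = 288568.42.
x̄_2 = 288568.42 / 83 = 3476.7280... → 3476.73.

3476.73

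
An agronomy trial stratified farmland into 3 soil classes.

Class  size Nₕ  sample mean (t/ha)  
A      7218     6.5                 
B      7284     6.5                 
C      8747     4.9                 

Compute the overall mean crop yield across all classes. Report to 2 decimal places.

5.90

x̄_st = (Σ Nₕx̄ₕ) / (Σ Nₕ) = (7218·6.5 + 7284·6.5 + 8747·4.9) / 23249
= 137123.3 / 23249 = 5.8980... → 5.90.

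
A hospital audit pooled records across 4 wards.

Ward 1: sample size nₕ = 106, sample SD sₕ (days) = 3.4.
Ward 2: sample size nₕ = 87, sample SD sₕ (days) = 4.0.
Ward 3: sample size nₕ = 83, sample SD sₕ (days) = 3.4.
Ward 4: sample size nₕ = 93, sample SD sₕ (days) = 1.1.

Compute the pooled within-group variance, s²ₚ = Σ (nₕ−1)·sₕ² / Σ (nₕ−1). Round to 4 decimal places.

1: (106−1)·3.4² = 105·11.56 = 1213.8
2: (87−1)·4.0² = 86·16 = 1376
3: (83−1)·3.4² = 82·11.56 = 947.92
4: (93−1)·1.1² = 92·1.21 = 111.32
Numerator = 3649.04; denominator = Σ(nₕ−1) = 365.
s²ₚ = 3649.04/365 = 9.997370... → 9.9974.

9.9974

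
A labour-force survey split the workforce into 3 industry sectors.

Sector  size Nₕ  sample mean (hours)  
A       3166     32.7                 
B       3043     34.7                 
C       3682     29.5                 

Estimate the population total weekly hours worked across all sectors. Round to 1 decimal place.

317739.3

A: 3166·32.7 = 103528.2
B: 3043·34.7 = 105592.1
C: 3682·29.5 = 108619
τ̂ = Σ Nₕx̄ₕ = 317739.3.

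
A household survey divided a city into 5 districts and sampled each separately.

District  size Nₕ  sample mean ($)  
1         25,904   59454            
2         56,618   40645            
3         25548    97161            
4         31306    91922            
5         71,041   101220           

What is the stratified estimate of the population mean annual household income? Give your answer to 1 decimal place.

x̄_st = (Σ Nₕx̄ₕ) / (Σ Nₕ) = (25904·59454 + 56618·40645 + 25548·97161 + 31306·91922 + 71041·101220) / 210417
= 16392084406 / 210417 = 77902.852... → 77902.9.

77902.9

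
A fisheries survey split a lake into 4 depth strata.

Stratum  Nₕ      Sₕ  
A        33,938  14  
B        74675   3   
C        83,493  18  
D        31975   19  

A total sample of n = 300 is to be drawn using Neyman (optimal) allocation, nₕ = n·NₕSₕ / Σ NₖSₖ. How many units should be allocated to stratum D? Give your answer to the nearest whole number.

65

Σ NₕSₕ = 33938·14 + 74675·3 + 83493·18 + 31975·19 = 2809556.
Share for D: 607525/2809556 = 0.21624.
n_D = 300 × 0.21624 = 64.871... → 65.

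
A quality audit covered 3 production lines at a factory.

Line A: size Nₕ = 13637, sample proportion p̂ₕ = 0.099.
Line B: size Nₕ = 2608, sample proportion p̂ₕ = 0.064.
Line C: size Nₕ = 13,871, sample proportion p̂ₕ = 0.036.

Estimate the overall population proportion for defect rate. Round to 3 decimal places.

N = 13637 + 2608 + 13871 = 30116.
Overall proportion = Σ (Nₕ/N)·p̂ₕ.
Σ Nₕp̂ₕ = 1350.063 + 166.912 + 499.356 = 2016.331.
2016.331 / 30116 = 0.06695... → 0.067.

0.067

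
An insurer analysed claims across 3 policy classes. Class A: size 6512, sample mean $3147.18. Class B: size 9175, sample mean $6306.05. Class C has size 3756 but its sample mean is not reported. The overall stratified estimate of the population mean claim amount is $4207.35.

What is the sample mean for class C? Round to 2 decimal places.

918.81

Σ Nₕx̄ₕ = N·μ, so 3756·x̄_C = 19443·4207.35 − (6512·3147.18 + 9175·6306.05).
= 81803506.05 − 78352444.91 = 3451061.14.
x̄_C = 3451061.14 / 3756 = 918.8129... → 918.81.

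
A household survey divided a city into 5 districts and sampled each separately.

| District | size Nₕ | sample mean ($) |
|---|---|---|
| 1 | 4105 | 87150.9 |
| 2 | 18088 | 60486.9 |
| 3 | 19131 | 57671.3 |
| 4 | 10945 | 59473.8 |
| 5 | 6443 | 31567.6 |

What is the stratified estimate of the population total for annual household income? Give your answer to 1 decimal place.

3409481919.8

1: 4105·87150.9 = 357754444.5
2: 18088·60486.9 = 1094087047.2
3: 19131·57671.3 = 1103309640.3
4: 10945·59473.8 = 650940741
5: 6443·31567.6 = 203390046.8
τ̂ = Σ Nₕx̄ₕ = 3409481919.8.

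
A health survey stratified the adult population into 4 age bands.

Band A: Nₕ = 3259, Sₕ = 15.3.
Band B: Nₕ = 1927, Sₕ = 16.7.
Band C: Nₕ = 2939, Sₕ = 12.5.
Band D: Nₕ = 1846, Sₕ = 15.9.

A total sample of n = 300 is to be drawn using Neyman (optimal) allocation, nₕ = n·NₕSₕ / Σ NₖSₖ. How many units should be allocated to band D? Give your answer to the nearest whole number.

A: NₕSₕ = 3259·15.3 = 49862.7
B: NₕSₕ = 1927·16.7 = 32180.9
C: NₕSₕ = 2939·12.5 = 36737.5
D: NₕSₕ = 1846·15.9 = 29351.4
Σ NₕSₕ = 148132.5.
n_D = 300·29351.4/148132.5 = 59.443... → 59.

59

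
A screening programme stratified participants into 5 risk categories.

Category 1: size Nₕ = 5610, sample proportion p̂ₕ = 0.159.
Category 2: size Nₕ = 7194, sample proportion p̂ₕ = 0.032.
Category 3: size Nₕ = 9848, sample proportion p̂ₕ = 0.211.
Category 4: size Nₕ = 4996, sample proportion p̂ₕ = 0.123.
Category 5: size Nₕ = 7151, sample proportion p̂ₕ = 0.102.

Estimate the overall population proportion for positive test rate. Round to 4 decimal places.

Wₕ = Nₕ/N with N = 34799: 0.1612, 0.2067, 0.2830, 0.1436, 0.2055.
p̂_st = 0.1612·0.159 + 0.2067·0.032 + 0.2830·0.211 + 0.1436·0.123 + 0.2055·0.102 ≈ 0.130579... → 0.1306.

0.1306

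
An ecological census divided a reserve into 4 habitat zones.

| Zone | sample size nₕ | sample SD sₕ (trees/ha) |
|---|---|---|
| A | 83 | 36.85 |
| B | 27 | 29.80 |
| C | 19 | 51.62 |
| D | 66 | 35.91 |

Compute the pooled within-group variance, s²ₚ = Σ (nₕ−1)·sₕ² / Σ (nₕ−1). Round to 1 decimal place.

A: (83−1)·36.85² = 82·1357.9225 = 111349.645
B: (27−1)·29.80² = 26·888.04 = 23089.04
C: (19−1)·51.62² = 18·2664.6244 = 47963.2392
D: (66−1)·35.91² = 65·1289.5281 = 83819.3265
Numerator = 266221.2507; denominator = Σ(nₕ−1) = 191.
s²ₚ = 266221.2507/191 = 1393.829... → 1393.8.

1393.8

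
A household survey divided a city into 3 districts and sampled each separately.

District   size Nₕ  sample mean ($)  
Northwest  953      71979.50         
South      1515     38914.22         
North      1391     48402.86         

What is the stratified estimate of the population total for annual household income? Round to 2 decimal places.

194879885.06

Northwest: 953·71979.50 = 68596463.5
South: 1515·38914.22 = 58955043.3
North: 1391·48402.86 = 67328378.26
τ̂ = Σ Nₕx̄ₕ = 194879885.06.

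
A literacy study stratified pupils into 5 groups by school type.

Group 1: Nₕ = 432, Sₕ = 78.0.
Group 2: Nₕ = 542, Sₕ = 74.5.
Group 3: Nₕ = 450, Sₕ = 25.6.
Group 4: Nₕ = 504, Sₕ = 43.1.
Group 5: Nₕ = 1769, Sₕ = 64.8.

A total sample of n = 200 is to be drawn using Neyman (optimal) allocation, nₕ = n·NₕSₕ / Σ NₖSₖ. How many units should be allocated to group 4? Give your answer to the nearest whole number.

20

1: NₕSₕ = 432·78.0 = 33696
2: NₕSₕ = 542·74.5 = 40379
3: NₕSₕ = 450·25.6 = 11520
4: NₕSₕ = 504·43.1 = 21722.4
5: NₕSₕ = 1769·64.8 = 114631.2
Σ NₕSₕ = 221948.6.
n_4 = 200·21722.4/221948.6 = 19.574... → 20.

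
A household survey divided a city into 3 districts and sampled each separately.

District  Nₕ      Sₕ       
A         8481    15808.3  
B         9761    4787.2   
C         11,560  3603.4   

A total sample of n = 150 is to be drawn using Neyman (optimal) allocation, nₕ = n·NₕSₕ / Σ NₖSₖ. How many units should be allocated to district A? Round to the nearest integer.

Σ NₕSₕ = 8481·15808.3 + 9761·4787.2 + 11560·3603.4 = 222453355.5.
Share for A: 134070192.3/222453355.5 = 0.60269.
n_A = 150 × 0.60269 = 90.403... → 90.

90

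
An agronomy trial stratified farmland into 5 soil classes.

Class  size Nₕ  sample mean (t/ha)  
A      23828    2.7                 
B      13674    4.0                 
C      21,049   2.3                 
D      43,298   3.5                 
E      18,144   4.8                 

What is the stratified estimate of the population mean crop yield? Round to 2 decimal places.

N = 119993; weights Wₕ = Nₕ/N = (0.1986, 0.1140, 0.1754, 0.3608, 0.1512).
x̄_st = Σ Wₕ·x̄ₕ = 0.1986·2.7 + 0.1140·4.0 + 0.1754·2.3 + 0.3608·3.5 + 0.1512·4.8 ≈ 3.3842...
→ 3.38.

3.38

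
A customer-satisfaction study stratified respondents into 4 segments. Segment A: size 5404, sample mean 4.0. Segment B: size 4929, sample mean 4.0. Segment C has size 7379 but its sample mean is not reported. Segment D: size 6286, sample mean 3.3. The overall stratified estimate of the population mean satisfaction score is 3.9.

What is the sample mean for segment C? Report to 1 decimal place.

4.3

Σ Nₕx̄ₕ = N·μ, so 7379·x̄_C = 23998·3.9 − (5404·4.0 + 4929·4.0 + 6286·3.3).
= 93592.2 − 62075.8 = 31516.4.
x̄_C = 31516.4 / 7379 = 4.271... → 4.3.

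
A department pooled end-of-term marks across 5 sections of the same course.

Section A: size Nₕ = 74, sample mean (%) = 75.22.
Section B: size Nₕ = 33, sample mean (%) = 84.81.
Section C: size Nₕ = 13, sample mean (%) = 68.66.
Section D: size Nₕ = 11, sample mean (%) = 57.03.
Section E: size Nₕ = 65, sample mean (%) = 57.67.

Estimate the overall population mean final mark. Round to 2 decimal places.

69.56

N = 74 + 33 + 13 + 11 + 65 = 196.
The stratified mean weights each stratum mean by its population share Nₕ/N.
Σ Nₕx̄ₕ = 74·75.22 + 33·84.81 + 13·68.66 + 11·57.03 + 65·57.67 = 5566.28 + 2798.73 + 892.58 + 627.33 + 3748.55 = 13633.47.
Divide by N: 13633.47 / 196 = 69.5585... → 69.56.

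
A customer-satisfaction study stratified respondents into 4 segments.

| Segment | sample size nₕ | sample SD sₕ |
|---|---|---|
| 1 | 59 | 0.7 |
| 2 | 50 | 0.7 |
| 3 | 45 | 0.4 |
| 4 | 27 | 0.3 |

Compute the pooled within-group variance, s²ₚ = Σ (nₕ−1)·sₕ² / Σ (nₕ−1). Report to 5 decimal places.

1: (59−1)·0.7² = 58·0.49 = 28.42
2: (50−1)·0.7² = 49·0.49 = 24.01
3: (45−1)·0.4² = 44·0.16 = 7.04
4: (27−1)·0.3² = 26·0.09 = 2.34
Numerator = 61.81; denominator = Σ(nₕ−1) = 177.
s²ₚ = 61.81/177 = 0.3492090... → 0.34921.

0.34921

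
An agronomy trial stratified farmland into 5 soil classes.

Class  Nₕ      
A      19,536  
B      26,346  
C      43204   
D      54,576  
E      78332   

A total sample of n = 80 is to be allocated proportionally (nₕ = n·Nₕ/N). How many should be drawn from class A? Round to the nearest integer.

N = 19536 + 26346 + 43204 + 54576 + 78332 = 221994.
n_A = 80·19536/221994 = 7.040... → 7.

7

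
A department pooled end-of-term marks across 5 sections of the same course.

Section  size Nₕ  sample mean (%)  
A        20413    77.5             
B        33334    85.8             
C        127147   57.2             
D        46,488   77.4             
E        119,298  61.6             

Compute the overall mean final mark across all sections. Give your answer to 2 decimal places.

N = 20413 + 33334 + 127147 + 46488 + 119298 = 346680.
Overall mean = Σ (Nₕ/N)·x̄ₕ — weight by population share, not a simple average.
Σ Nₕx̄ₕ = 20413·77.5 + 33334·85.8 + 127147·57.2 + 46488·77.4 + 119298·61.6 = 1582007.5 + 2860057.2 + 7272808.4 + 3598171.2 + 7348756.8 = 22661801.1.
Divide by N: 22661801.1 / 346680 = 65.3681... → 65.37.

65.37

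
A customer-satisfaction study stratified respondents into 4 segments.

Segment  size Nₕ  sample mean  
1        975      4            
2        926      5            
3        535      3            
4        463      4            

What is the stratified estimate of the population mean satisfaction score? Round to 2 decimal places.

4.13

x̄_st = (Σ Nₕx̄ₕ) / (Σ Nₕ) = (975·4 + 926·5 + 535·3 + 463·4) / 2899
= 11987 / 2899 = 4.1349... → 4.13.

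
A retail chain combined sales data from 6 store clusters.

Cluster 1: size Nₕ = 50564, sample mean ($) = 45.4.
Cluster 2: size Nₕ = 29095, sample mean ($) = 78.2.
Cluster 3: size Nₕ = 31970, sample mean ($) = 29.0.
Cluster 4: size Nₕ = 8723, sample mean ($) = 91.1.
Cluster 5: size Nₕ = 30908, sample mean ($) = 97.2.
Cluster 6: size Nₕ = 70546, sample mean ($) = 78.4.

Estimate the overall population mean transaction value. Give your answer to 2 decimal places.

N = 50564 + 29095 + 31970 + 8723 + 30908 + 70546 = 221806.
Weight each subgroup mean by Nₕ/N and sum.
Σ Nₕx̄ₕ = 50564·45.4 + 29095·78.2 + 31970·29.0 + 8723·91.1 + 30908·97.2 + 70546·78.4 = 2295605.6 + 2275229 + 927130 + 794665.3 + 3004257.6 + 5530806.4 = 14827693.9.
Divide by N: 14827693.9 / 221806 = 66.8498... → 66.85.

66.85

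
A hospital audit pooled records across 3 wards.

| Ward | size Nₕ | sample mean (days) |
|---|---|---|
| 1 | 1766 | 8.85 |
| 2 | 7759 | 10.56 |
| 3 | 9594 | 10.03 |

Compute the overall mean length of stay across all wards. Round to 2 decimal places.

N = 19119; weights Wₕ = Nₕ/N = (0.0924, 0.4058, 0.5018).
x̄_st = Σ Wₕ·x̄ₕ = 0.0924·8.85 + 0.4058·10.56 + 0.5018·10.03 ≈ 10.1361...
→ 10.14.

10.14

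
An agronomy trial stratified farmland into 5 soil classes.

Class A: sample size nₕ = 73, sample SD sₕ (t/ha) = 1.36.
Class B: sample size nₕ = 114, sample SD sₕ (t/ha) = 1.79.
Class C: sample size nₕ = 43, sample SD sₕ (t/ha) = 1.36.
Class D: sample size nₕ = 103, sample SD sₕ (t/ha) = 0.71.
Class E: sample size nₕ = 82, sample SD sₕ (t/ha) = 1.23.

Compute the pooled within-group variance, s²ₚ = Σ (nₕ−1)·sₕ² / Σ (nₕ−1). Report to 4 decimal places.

A: (73−1)·1.36² = 72·1.8496 = 133.1712
B: (114−1)·1.79² = 113·3.2041 = 362.0633
C: (43−1)·1.36² = 42·1.8496 = 77.6832
D: (103−1)·0.71² = 102·0.5041 = 51.4182
E: (82−1)·1.23² = 81·1.5129 = 122.5449
Numerator = 746.8808; denominator = Σ(nₕ−1) = 410.
s²ₚ = 746.8808/410 = 1.821660... → 1.8217.

1.8217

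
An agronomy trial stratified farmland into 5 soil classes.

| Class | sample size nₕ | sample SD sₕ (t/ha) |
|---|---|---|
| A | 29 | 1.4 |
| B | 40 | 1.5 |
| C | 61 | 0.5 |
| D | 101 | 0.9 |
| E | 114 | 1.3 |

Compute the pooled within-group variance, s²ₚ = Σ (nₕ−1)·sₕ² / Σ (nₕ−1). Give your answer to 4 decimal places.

A: (29−1)·1.4² = 28·1.96 = 54.88
B: (40−1)·1.5² = 39·2.25 = 87.75
C: (61−1)·0.5² = 60·0.25 = 15
D: (101−1)·0.9² = 100·0.81 = 81
E: (114−1)·1.3² = 113·1.69 = 190.97
Numerator = 429.6; denominator = Σ(nₕ−1) = 340.
s²ₚ = 429.6/340 = 1.263529... → 1.2635.

1.2635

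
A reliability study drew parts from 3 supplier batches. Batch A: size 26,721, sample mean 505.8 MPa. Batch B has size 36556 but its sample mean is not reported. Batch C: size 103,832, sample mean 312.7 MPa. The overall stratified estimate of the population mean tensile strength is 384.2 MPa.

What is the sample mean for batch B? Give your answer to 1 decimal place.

N = 26721 + 36556 + 103832 = 167109.
Overall total = μ·N = 384.2·167109 = 64203277.8.
Subtract the known strata: 26721·505.8 + 103832·312.7 = 45983748.2.
Remaining total for batch B: 64203277.8 − 45983748.2 = 18219529.6.
Divide by its size: 18219529.6 / 36556 = 498.401... → 498.4.

498.4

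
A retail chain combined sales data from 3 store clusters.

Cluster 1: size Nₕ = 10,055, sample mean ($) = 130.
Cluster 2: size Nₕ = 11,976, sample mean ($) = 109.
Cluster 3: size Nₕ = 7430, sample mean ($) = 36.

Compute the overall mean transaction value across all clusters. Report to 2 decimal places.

97.76

N = 29461; weights Wₕ = Nₕ/N = (0.3413, 0.4065, 0.2522).
x̄_st = Σ Wₕ·x̄ₕ = 0.3413·130 + 0.4065·109 + 0.2522·36 ≈ 97.7568...
→ 97.76.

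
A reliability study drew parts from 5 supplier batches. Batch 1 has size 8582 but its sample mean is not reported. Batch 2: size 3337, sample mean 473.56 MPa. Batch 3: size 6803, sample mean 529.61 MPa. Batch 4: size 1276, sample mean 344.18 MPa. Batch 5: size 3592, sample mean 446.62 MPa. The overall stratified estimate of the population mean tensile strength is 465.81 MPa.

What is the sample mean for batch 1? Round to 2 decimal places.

Σ Nₕx̄ₕ = N·μ, so 8582·x̄_1 = 23590·465.81 − (3337·473.56 + 6803·529.61 + 1276·344.18 + 3592·446.62).
= 10988457.9 − 7226639.27 = 3761818.63.
x̄_1 = 3761818.63 / 8582 = 438.3382... → 438.34.

438.34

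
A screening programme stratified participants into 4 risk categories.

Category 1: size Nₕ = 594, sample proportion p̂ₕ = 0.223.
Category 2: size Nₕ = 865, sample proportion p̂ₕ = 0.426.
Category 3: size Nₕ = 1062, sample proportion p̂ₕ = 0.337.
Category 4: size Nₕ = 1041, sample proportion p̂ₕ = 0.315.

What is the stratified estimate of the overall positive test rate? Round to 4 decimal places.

N = 594 + 865 + 1062 + 1041 = 3562.
Overall proportion = Σ (Nₕ/N)·p̂ₕ.
Σ Nₕp̂ₕ = 132.462 + 368.49 + 357.894 + 327.915 = 1186.761.
1186.761 / 3562 = 0.333173... → 0.3332.

0.3332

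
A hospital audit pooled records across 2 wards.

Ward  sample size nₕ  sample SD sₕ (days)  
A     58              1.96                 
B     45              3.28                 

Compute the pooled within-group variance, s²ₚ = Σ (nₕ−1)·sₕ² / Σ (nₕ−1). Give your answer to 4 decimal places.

6.8549

Degrees of freedom: 57 + 44 = 101.
Σ(nₕ−1)sₕ² = 57·3.8416 + 44·10.7584 = 692.3408.
s²ₚ = 692.3408 / 101 = 6.854859... → 6.8549.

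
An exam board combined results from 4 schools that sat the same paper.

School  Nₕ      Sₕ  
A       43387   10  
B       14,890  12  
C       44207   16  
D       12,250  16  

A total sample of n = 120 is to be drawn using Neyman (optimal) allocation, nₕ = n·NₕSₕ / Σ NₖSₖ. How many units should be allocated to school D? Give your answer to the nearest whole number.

16

Σ NₕSₕ = 43387·10 + 14890·12 + 44207·16 + 12250·16 = 1515862.
Share for D: 196000/1515862 = 0.12930.
n_D = 120 × 0.12930 = 15.516... → 16.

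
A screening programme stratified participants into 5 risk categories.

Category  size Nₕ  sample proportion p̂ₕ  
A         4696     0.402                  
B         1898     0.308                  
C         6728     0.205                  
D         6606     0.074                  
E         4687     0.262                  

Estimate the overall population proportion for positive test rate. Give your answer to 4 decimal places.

0.2262

N = 4696 + 1898 + 6728 + 6606 + 4687 = 24615.
Overall proportion = Σ (Nₕ/N)·p̂ₕ.
Σ Nₕp̂ₕ = 1887.792 + 584.584 + 1379.24 + 488.844 + 1227.994 = 5568.454.
5568.454 / 24615 = 0.226222... → 0.2262.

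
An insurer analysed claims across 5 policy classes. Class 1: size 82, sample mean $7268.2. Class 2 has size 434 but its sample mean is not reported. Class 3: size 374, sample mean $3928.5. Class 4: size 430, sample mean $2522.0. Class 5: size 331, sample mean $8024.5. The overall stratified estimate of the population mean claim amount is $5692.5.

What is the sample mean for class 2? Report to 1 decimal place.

N = 82 + 434 + 374 + 430 + 331 = 1651.
Overall total = μ·N = 5692.5·1651 = 9398317.5.
Subtract the known strata: 82·7268.2 + 374·3928.5 + 430·2522.0 + 331·8024.5 = 5805820.9.
Remaining total for class 2: 9398317.5 − 5805820.9 = 3592496.6.
Divide by its size: 3592496.6 / 434 = 8277.642... → 8277.6.

8277.6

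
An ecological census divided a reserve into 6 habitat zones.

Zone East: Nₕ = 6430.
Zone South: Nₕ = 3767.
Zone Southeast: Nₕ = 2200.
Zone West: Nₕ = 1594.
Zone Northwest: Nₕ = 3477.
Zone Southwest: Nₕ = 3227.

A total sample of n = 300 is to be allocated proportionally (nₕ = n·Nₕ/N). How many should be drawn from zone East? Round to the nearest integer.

N = 6430 + 3767 + 2200 + 1594 + 3477 + 3227 = 20695.
n_East = 300·6430/20695 = 93.211... → 93.

93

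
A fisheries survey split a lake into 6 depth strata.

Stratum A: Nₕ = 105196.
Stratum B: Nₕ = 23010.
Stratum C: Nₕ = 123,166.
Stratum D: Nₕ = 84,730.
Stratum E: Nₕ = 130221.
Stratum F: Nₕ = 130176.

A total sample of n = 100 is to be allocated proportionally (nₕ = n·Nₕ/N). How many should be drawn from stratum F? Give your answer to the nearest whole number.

N = 105196 + 23010 + 123166 + 84730 + 130221 + 130176 = 596499.
n_F = 100·130176/596499 = 21.823... → 22.

22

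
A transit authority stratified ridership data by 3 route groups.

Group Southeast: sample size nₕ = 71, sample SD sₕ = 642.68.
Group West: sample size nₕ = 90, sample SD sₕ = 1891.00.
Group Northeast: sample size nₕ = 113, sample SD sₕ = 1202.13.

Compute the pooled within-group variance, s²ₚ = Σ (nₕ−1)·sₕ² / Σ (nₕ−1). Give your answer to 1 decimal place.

1878299.2

Degrees of freedom: 70 + 89 + 112 = 271.
Σ(nₕ−1)sₕ² = 70·413037.5824 + 89·3575881 + 112·1445116.5369 = 509019091.9008.
s²ₚ = 509019091.9008 / 271 = 1878299.232... → 1878299.2.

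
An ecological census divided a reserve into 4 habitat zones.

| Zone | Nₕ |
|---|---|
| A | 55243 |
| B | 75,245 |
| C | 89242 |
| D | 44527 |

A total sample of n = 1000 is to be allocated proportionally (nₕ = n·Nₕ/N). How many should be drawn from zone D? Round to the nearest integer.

Share of zone D = 44527/264257 = 0.16850.
Allocate 1000 × 0.16850 = 168.499... → 168.

168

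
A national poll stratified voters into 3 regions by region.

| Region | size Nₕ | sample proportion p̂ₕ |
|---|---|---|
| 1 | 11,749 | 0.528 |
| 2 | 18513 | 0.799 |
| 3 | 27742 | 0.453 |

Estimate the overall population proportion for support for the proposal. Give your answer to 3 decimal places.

Wₕ = Nₕ/N with N = 58004: 0.2026, 0.3192, 0.4783.
p̂_st = 0.2026·0.528 + 0.3192·0.799 + 0.4783·0.453 ≈ 0.57862... → 0.579.

0.579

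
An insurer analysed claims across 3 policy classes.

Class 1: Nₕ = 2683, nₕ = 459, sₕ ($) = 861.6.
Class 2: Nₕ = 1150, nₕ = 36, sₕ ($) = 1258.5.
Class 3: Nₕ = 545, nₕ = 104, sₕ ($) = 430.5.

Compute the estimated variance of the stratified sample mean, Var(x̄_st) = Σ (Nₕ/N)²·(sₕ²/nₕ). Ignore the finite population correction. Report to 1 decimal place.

3670.7

N = 4378; Wₕ = Nₕ/N.
class 1: (2683/4378)²·861.6²/459 = 607.4192
class 2: (1150/4378)²·1258.5²/36 = 3035.6249
class 3: (545/4378)²·430.5²/104 = 27.6156
Sum = 3670.6597 → 3670.7.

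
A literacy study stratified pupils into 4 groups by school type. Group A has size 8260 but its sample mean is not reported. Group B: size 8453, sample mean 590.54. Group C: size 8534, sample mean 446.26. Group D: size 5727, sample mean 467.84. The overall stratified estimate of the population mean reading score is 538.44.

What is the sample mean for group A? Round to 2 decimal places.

629.31

N = 8260 + 8453 + 8534 + 5727 = 30974.
Overall total = μ·N = 538.44·30974 = 16677640.56.
Subtract the known strata: 8453·590.54 + 8534·446.26 + 5727·467.84 = 11479537.14.
Remaining total for group A: 16677640.56 − 11479537.14 = 5198103.42.
Divide by its size: 5198103.42 / 8260 = 629.3103... → 629.31.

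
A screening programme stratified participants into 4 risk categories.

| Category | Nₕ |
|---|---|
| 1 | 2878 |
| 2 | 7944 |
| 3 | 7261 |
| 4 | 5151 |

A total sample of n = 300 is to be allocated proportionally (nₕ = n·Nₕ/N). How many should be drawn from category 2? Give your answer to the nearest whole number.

103

N = 2878 + 7944 + 7261 + 5151 = 23234.
n_2 = 300·7944/23234 = 102.574... → 103.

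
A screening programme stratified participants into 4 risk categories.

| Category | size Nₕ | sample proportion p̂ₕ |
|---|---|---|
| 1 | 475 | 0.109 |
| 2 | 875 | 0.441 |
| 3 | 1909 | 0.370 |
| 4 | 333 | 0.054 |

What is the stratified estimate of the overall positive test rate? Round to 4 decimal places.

0.3235

N = 475 + 875 + 1909 + 333 = 3592.
Overall proportion = Σ (Nₕ/N)·p̂ₕ.
Σ Nₕp̂ₕ = 51.775 + 385.875 + 706.33 + 17.982 = 1161.962.
1161.962 / 3592 = 0.323486... → 0.3235.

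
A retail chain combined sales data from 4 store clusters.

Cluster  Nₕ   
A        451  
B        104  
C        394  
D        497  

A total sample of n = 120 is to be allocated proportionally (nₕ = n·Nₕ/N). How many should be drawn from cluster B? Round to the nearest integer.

Share of cluster B = 104/1446 = 0.07192.
Allocate 120 × 0.07192 = 8.631... → 9.

9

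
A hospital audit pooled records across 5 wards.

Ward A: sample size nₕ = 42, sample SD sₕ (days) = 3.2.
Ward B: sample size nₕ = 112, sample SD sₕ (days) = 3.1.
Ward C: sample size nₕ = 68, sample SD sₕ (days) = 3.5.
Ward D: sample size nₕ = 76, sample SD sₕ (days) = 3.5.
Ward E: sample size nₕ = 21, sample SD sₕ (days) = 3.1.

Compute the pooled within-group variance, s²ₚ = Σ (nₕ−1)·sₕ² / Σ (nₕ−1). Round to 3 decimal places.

10.886

A: (42−1)·3.2² = 41·10.24 = 419.84
B: (112−1)·3.1² = 111·9.61 = 1066.71
C: (68−1)·3.5² = 67·12.25 = 820.75
D: (76−1)·3.5² = 75·12.25 = 918.75
E: (21−1)·3.1² = 20·9.61 = 192.2
Numerator = 3418.25; denominator = Σ(nₕ−1) = 314.
s²ₚ = 3418.25/314 = 10.88615... → 10.886.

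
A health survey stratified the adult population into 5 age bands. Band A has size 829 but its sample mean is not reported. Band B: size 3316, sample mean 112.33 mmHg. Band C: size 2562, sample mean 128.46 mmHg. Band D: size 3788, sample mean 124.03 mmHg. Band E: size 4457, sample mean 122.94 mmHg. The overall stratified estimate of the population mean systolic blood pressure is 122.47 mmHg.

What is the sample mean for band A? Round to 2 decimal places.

Σ Nₕx̄ₕ = N·μ, so 829·x̄_A = 14952·122.47 − (3316·112.33 + 2562·128.46 + 3788·124.03 + 4457·122.94).
= 1831171.44 − 1719370.02 = 111801.42.
x̄_A = 111801.42 / 829 = 134.8630... → 134.86.

134.86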